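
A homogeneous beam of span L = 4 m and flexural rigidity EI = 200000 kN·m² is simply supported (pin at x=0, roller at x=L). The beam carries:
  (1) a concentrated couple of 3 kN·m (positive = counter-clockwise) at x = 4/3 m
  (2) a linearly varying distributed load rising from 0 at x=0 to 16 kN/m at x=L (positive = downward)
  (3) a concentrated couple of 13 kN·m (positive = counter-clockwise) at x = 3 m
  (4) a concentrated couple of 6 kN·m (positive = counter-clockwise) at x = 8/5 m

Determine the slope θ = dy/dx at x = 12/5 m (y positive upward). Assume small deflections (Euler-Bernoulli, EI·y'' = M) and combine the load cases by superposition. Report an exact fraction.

Load 1 — applied couple M₀=3 kN·m at a=4/3 m (b=L-a=8/3):
  θ_1 = (M₀x²/(2L)-M₀(x-a)+C₁)/EI  [x>a] with C₁=M₀(3b²-L²)/(6L)=2/3 = (3·(12/5)²/(2·4)-3·((12/5)-(4/3))+(2/3))/200000 = -7/3750000 rad
Load 2 — triangular load w₀=16 kN/m (0→w₀ over full span):
  θ_2 = -w₀(7L⁴-30L²x²+15x⁴)/(360LEI) = -16·(7·4⁴-30·4²·(12/5)²+15·(12/5)⁴)/(360·4·200000) = 464/17578125 rad
Load 3 — applied couple M₀=13 kN·m at a=3 m (b=L-a=1):
  θ_3 = (M₀x²/(2L)+C₁)/EI  [x≤a] with C₁=M₀(3b²-L²)/(6L)=-169/24 = (13·(12/5)²/(2·4)+(-169/24))/200000 = 1391/120000000 rad
Load 4 — applied couple M₀=6 kN·m at a=8/5 m (b=L-a=12/5):
  θ_4 = (M₀x²/(2L)-M₀(x-a)+C₁)/EI  [x>a] with C₁=M₀(3b²-L²)/(6L)=8/25 = (6·(12/5)²/(2·4)-6·((12/5)-(8/5))+(8/25))/200000 = -1/1250000 rad
Superposition: θ = Σ θ_i = 317893/9000000000 rad ≈ 0.000035 rad

θ(12/5) = 317893/9000000000 rad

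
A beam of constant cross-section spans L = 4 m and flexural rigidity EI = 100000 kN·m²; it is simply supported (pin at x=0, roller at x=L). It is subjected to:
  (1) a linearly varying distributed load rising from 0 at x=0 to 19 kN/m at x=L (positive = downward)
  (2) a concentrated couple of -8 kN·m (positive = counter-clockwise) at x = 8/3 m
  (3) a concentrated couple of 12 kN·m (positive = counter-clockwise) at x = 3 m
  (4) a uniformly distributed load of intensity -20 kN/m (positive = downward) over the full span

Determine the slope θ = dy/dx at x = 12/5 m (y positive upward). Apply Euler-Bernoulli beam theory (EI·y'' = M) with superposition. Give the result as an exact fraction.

Load 1 — triangular load w₀=19 kN/m (0→w₀ over full span):
  θ_1 = -w₀(7L⁴-30L²x²+15x⁴)/(360LEI) = -19·(7·4⁴-30·4²·(12/5)²+15·(12/5)⁴)/(360·4·100000) = 1102/17578125 rad
Load 2 — applied couple M₀=-8 kN·m at a=8/3 m (b=L-a=4/3):
  θ_2 = (M₀x²/(2L)+C₁)/EI  [x≤a] with C₁=M₀(3b²-L²)/(6L)=32/9 = ((-8)·(12/5)²/(2·4)+(32/9))/100000 = -31/1406250 rad
Load 3 — applied couple M₀=12 kN·m at a=3 m (b=L-a=1):
  θ_3 = (M₀x²/(2L)+C₁)/EI  [x≤a] with C₁=M₀(3b²-L²)/(6L)=-13/2 = (12·(12/5)²/(2·4)+(-13/2))/100000 = 107/5000000 rad
Load 4 — uniform load w=-20 kN/m over full span:
  θ_4 = -w(L³-6Lx²+4x³)/(24EI) = -(-20)·(4³-6·4·(12/5)²+4·(12/5)³)/(24·100000) = -37/234375 rad
Superposition: θ = Σ θ_i = -107797/1125000000 rad ≈ -0.000096 rad

θ(12/5) = -107797/1125000000 rad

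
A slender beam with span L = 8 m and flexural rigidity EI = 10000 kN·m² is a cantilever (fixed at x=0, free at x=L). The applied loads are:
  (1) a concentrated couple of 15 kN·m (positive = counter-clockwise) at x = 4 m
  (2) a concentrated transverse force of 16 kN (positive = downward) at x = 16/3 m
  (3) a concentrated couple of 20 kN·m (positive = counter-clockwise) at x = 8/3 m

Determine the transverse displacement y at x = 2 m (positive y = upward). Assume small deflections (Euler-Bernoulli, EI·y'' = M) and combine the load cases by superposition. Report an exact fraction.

Load 1 — applied couple M₀=15 kN·m at a=4 m (b=L-a=4):
  y_1 = M₀x²/(2EI)  [x≤a] = 15·2²/(2·10000) = 3/1000 m
Load 2 — point force P=16 kN at a=16/3 m (b=L-a=8/3):
  y_2 = -Px²(3a-x)/(6EI)  [x≤a] = -16·2²·(3·(16/3)-2)/(6·10000) = -28/1875 m
Load 3 — applied couple M₀=20 kN·m at a=8/3 m (b=L-a=16/3):
  y_3 = M₀x²/(2EI)  [x≤a] = 20·2²/(2·10000) = 1/250 m
Superposition: y = Σ y_i = -119/15000 m ≈ -0.007933 m

y(2) = -119/15000 m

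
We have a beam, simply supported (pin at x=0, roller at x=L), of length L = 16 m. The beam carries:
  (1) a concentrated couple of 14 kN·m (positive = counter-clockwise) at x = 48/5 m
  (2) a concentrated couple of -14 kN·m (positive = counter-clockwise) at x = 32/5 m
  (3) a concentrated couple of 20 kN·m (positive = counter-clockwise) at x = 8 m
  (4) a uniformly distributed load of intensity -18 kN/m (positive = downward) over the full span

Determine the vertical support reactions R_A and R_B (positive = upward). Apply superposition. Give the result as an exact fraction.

R_A = -571/4 kN, R_B = -581/4 kN

Load 1 — applied couple M₀=14 kN·m at a=48/5 m (b=L-a=32/5):
  R_A = M₀/L = 14/16 = 7/8 kN
  R_B = -M₀/L = -14/16 = -7/8 kN
Load 2 — applied couple M₀=-14 kN·m at a=32/5 m (b=L-a=48/5):
  R_A = M₀/L = (-14)/16 = -7/8 kN
  R_B = -M₀/L = -(-14)/16 = 7/8 kN
Load 3 — applied couple M₀=20 kN·m at a=8 m (b=L-a=8):
  R_A = M₀/L = 20/16 = 5/4 kN
  R_B = -M₀/L = -20/16 = -5/4 kN
Load 4 — uniform load w=-18 kN/m over full span:
  R_A = wL/2 = (-18)·16/2 = -144 kN
  R_B = wL/2 = (-18)·16/2 = -144 kN
Superposition: R_A = -571/4 kN, R_B = -581/4 kN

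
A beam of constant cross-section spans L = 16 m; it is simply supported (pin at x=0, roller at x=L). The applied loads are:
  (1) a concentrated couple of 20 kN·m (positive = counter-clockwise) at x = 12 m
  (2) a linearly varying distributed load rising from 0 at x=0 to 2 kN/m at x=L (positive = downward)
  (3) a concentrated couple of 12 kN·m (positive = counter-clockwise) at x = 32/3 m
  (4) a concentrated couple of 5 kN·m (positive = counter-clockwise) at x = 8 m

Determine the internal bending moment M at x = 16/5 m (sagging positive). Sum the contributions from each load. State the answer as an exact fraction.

Load 1 — applied couple M₀=20 kN·m at a=12 m (b=L-a=4):
  M_1 = M₀x/L  [x≤a] = 20·(16/5)/16 = 4 kN·m
Load 2 — triangular load w₀=2 kN/m (0→w₀ over full span):
  M_2 = w₀Lx/6 - w₀x³/(6L) = 2·16·(16/5)/6 - 2·(16/5)³/(6·16) = 2048/125 kN·m
Load 3 — applied couple M₀=12 kN·m at a=32/3 m (b=L-a=16/3):
  M_3 = M₀x/L  [x≤a] = 12·(16/5)/16 = 12/5 kN·m
Load 4 — applied couple M₀=5 kN·m at a=8 m (b=L-a=8):
  M_4 = M₀x/L  [x≤a] = 5·(16/5)/16 = 1 kN·m
Superposition: M = Σ M_i = 2973/125 kN·m ≈ 23.784000 kN·m

M(16/5) = 2973/125 kN·m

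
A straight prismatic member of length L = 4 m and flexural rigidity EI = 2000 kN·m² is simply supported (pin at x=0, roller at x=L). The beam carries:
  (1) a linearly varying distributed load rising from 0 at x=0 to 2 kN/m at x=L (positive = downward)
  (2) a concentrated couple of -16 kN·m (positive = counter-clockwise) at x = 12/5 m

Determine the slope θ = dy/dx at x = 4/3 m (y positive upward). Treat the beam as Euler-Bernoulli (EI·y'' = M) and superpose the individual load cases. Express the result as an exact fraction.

θ(4/3) = 236/759375 rad

Load 1 — triangular load w₀=2 kN/m (0→w₀ over full span):
  θ_1 = -w₀(7L⁴-30L²x²+15x⁴)/(360LEI) = -2·(7·4⁴-30·4²·(4/3)²+15·(4/3)⁴)/(360·4·2000) = -104/151875 rad
Load 2 — applied couple M₀=-16 kN·m at a=12/5 m (b=L-a=8/5):
  θ_2 = (M₀x²/(2L)+C₁)/EI  [x≤a] with C₁=M₀(3b²-L²)/(6L)=416/75 = ((-16)·(4/3)²/(2·4)+(416/75))/2000 = 28/28125 rad
Superposition: θ = Σ θ_i = 236/759375 rad ≈ 0.000311 rad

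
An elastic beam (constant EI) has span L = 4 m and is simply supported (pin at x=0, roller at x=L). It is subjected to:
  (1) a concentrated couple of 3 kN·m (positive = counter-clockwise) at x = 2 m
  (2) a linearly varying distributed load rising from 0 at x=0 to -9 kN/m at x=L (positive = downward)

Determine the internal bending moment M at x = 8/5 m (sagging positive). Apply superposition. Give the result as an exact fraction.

Load 1 — applied couple M₀=3 kN·m at a=2 m (b=L-a=2):
  M_1 = M₀x/L  [x≤a] = 3·(8/5)/4 = 6/5 kN·m
Load 2 — triangular load w₀=-9 kN/m (0→w₀ over full span):
  M_2 = w₀Lx/6 - w₀x³/(6L) = (-9)·4·(8/5)/6 - (-9)·(8/5)³/(6·4) = -1008/125 kN·m
Superposition: M = Σ M_i = -858/125 kN·m ≈ -6.864000 kN·m

M(8/5) = -858/125 kN·m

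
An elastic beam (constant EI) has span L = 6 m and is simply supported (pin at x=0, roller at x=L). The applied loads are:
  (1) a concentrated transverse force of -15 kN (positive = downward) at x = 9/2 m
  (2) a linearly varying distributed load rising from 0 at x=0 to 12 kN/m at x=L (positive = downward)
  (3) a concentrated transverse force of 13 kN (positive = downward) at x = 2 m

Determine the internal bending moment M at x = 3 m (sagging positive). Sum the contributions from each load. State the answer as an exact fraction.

M(3) = 115/4 kN·m

Load 1 — point force P=-15 kN at a=9/2 m (b=L-a=3/2):
  M_1 = Pbx/L  [x≤a] = (-15)·(3/2)·3/6 = -45/4 kN·m
Load 2 — triangular load w₀=12 kN/m (0→w₀ over full span):
  M_2 = w₀Lx/6 - w₀x³/(6L) = 12·6·3/6 - 12·3³/(6·6) = 27 kN·m
Load 3 — point force P=13 kN at a=2 m (b=L-a=4):
  M_3 = Pa(L-x)/L  [x>a] = 13·2·(6-3)/6 = 13 kN·m
Superposition: M = Σ M_i = 115/4 kN·m ≈ 28.750000 kN·m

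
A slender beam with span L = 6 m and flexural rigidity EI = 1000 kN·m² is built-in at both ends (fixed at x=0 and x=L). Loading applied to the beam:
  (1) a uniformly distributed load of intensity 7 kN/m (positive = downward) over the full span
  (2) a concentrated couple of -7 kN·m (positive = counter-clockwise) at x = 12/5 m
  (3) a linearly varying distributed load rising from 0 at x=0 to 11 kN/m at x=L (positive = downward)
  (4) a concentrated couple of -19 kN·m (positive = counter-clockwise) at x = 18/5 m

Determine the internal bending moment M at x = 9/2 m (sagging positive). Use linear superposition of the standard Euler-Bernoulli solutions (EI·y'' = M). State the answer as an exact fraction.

Load 1 — uniform load w=7 kN/m over full span:
  M_1 = wLx/2 - wL²/12 - wx²/2 = 7·6·(9/2)/2 - 7·6²/12 - 7·(9/2)²/2 = 21/8 kN·m
Load 2 — applied couple M₀=-7 kN·m at a=12/5 m (b=L-a=18/5):
  M_2 = R_Ax - M_A - M₀  [x>a] with R_A=-42/25, M_A=-21/25 = (-42/25)·(9/2) - (-21/25) - (-7) = 7/25 kN·m
Load 3 — triangular load w₀=11 kN/m (0→w₀ over full span):
  M_3 = 3w₀Lx/20 - w₀L²/30 - w₀x³/(6L) = 3·11·6·(9/2)/20 - 11·6²/30 - 11·(9/2)³/(6·6) = 561/160 kN·m
Load 4 — applied couple M₀=-19 kN·m at a=18/5 m (b=L-a=12/5):
  M_4 = R_Ax - M_A - M₀  [x>a] with R_A=-114/25, M_A=-152/25 = (-114/25)·(9/2) - (-152/25) - (-19) = 114/25 kN·m
Superposition: M = Σ M_i = 8777/800 kN·m ≈ 10.971250 kN·m

M(9/2) = 8777/800 kN·m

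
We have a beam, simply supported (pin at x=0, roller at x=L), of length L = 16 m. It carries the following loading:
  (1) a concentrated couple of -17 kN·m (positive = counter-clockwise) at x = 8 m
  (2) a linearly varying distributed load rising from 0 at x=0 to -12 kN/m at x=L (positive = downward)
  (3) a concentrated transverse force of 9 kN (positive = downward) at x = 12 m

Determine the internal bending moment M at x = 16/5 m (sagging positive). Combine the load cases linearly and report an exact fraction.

Load 1 — applied couple M₀=-17 kN·m at a=8 m (b=L-a=8):
  M_1 = M₀x/L  [x≤a] = (-17)·(16/5)/16 = -17/5 kN·m
Load 2 — triangular load w₀=-12 kN/m (0→w₀ over full span):
  M_2 = w₀Lx/6 - w₀x³/(6L) = (-12)·16·(16/5)/6 - (-12)·(16/5)³/(6·16) = -12288/125 kN·m
Load 3 — point force P=9 kN at a=12 m (b=L-a=4):
  M_3 = Pbx/L  [x≤a] = 9·4·(16/5)/16 = 36/5 kN·m
Superposition: M = Σ M_i = -11813/125 kN·m ≈ -94.504000 kN·m

M(16/5) = -11813/125 kN·m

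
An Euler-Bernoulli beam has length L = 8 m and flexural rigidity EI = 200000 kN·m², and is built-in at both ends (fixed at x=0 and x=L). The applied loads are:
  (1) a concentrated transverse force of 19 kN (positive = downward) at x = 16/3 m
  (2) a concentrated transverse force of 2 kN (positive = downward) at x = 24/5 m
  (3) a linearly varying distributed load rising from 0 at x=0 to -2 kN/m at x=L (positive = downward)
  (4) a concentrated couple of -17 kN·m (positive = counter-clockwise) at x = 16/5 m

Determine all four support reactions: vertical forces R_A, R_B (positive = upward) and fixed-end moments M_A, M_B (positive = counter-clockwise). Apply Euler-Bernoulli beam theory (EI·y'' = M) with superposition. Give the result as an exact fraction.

R_A = 1147/6750 kN, M_A = 21899/3375 kN·m, R_B = 86603/6750 kN, M_B = -80536/3375 kN·m

Load 1 — point force P=19 kN at a=16/3 m (b=L-a=8/3):
  R_A = Pb²(3a+b)/L³ = 19·(8/3)²·(3·(16/3)+(8/3))/8³ = 133/27 kN
  M_A = Pab²/L² = 19·(16/3)·(8/3)²/8² = 304/27 kN·m
  R_B = Pa²(a+3b)/L³ = 19·(16/3)²·((16/3)+3·(8/3))/8³ = 380/27 kN
  M_B = -Pa²b/L² = -19·(16/3)²·(8/3)/8² = -608/27 kN·m
Load 2 — point force P=2 kN at a=24/5 m (b=L-a=16/5):
  R_A = Pb²(3a+b)/L³ = 2·(16/5)²·(3·(24/5)+(16/5))/8³ = 88/125 kN
  M_A = Pab²/L² = 2·(24/5)·(16/5)²/8² = 192/125 kN·m
  R_B = Pa²(a+3b)/L³ = 2·(24/5)²·((24/5)+3·(16/5))/8³ = 162/125 kN
  M_B = -Pa²b/L² = -2·(24/5)²·(16/5)/8² = -288/125 kN·m
Load 3 — triangular load w₀=-2 kN/m (0→w₀ over full span):
  R_A = 3w₀L/20 = 3·(-2)·8/20 = -12/5 kN
  M_A = w₀L²/30 = (-2)·8²/30 = -64/15 kN·m
  R_B = 7w₀L/20 = 7·(-2)·8/20 = -28/5 kN
  M_B = -w₀L²/20 = -(-2)·8²/20 = 32/5 kN·m
Load 4 — applied couple M₀=-17 kN·m at a=16/5 m (b=L-a=24/5):
  R_A = 6M₀ab/L³ = 6·(-17)·(16/5)·(24/5)/8³ = -153/50 kN
  M_A = M₀b(2a-b)/L² = (-17)·(24/5)·(2·(16/5)-(24/5))/8² = -51/25 kN·m
  R_B = -6M₀ab/L³ = -6·(-17)·(16/5)·(24/5)/8³ = 153/50 kN
  M_B = M₀a(2b-a)/L² = (-17)·(16/5)·(2·(24/5)-(16/5))/8² = -136/25 kN·m
Superposition: R_A = 1147/6750 kN, M_A = 21899/3375 kN·m, R_B = 86603/6750 kN, M_B = -80536/3375 kN·m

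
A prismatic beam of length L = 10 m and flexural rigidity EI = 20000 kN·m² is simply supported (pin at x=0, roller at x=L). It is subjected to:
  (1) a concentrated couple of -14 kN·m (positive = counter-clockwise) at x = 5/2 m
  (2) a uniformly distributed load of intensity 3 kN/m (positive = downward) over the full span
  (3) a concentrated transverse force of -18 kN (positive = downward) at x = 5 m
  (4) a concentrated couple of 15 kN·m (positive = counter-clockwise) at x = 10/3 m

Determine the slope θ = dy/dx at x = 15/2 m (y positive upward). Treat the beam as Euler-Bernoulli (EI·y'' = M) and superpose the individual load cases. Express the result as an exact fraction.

θ(15/2) = 1/4800 rad

Load 1 — applied couple M₀=-14 kN·m at a=5/2 m (b=L-a=15/2):
  θ_1 = (M₀x²/(2L)-M₀(x-a)+C₁)/EI  [x>a] with C₁=M₀(3b²-L²)/(6L)=-385/24 = ((-14)·(15/2)²/(2·10)-(-14)·((15/2)-(5/2))+(-385/24))/20000 = 7/9600 rad
Load 2 — uniform load w=3 kN/m over full span:
  θ_2 = -w(L³-6Lx²+4x³)/(24EI) = -3·(10³-6·10·(15/2)²+4·(15/2)³)/(24·20000) = 11/2560 rad
Load 3 — point force P=-18 kN at a=5 m (b=L-a=5):
  θ_3 = -Pa(2L²-6Lx+3x²+a²)/(6LEI)  [x>a] = -(-18)·5·(2·10²-6·10·(15/2)+3·(15/2)²+5²)/(6·10·20000) = -27/6400 rad
Load 4 — applied couple M₀=15 kN·m at a=10/3 m (b=L-a=20/3):
  θ_4 = (M₀x²/(2L)-M₀(x-a)+C₁)/EI  [x>a] with C₁=M₀(3b²-L²)/(6L)=25/3 = (15·(15/2)²/(2·10)-15·((15/2)-(10/3))+(25/3))/20000 = -23/38400 rad
Superposition: θ = Σ θ_i = 1/4800 rad ≈ 0.000208 rad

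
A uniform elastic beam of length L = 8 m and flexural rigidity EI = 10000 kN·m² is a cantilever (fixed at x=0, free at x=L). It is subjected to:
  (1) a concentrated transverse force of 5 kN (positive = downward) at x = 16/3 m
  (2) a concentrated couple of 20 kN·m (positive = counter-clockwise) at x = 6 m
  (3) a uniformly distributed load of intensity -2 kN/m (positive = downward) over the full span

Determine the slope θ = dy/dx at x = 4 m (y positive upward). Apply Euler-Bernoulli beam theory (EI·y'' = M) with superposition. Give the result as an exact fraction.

θ(4) = 61/3750 rad

Load 1 — point force P=5 kN at a=16/3 m (b=L-a=8/3):
  θ_1 = -Px(2a-x)/(2EI)  [x≤a] = -5·4·(2·(16/3)-4)/(2·10000) = -1/150 rad
Load 2 — applied couple M₀=20 kN·m at a=6 m (b=L-a=2):
  θ_2 = M₀x/EI  [x≤a] = 20·4/10000 = 1/125 rad
Load 3 — uniform load w=-2 kN/m over full span:
  θ_3 = -wx(x²-3Lx+3L²)/(6EI) = -(-2)·4·(4²-3·8·4+3·8²)/(6·10000) = 28/1875 rad
Superposition: θ = Σ θ_i = 61/3750 rad ≈ 0.016267 rad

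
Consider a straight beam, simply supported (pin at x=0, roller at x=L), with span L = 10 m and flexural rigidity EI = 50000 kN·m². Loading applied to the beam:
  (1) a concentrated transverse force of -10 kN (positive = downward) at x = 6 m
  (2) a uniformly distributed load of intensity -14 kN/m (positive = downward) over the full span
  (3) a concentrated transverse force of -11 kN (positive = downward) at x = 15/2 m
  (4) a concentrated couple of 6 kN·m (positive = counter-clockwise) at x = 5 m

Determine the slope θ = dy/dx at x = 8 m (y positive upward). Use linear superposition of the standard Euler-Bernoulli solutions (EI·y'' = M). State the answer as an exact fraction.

θ(8) = -89433/8000000 rad

Load 1 — point force P=-10 kN at a=6 m (b=L-a=4):
  θ_1 = -Pa(2L²-6Lx+3x²+a²)/(6LEI)  [x>a] = -(-10)·6·(2·10²-6·10·8+3·8²+6²)/(6·10·50000) = -13/12500 rad
Load 2 — uniform load w=-14 kN/m over full span:
  θ_2 = -w(L³-6Lx²+4x³)/(24EI) = -(-14)·(10³-6·10·8²+4·8³)/(24·50000) = -231/25000 rad
Load 3 — point force P=-11 kN at a=15/2 m (b=L-a=5/2):
  θ_3 = -Pa(2L²-6Lx+3x²+a²)/(6LEI)  [x>a] = -(-11)·(15/2)·(2·10²-6·10·8+3·8²+(15/2)²)/(6·10·50000) = -1397/1600000 rad
Load 4 — applied couple M₀=6 kN·m at a=5 m (b=L-a=5):
  θ_4 = (M₀x²/(2L)-M₀(x-a)+C₁)/EI  [x>a] with C₁=M₀(3b²-L²)/(6L)=-5/2 = (6·8²/(2·10)-6·(8-5)+(-5/2))/50000 = -13/500000 rad
Superposition: θ = Σ θ_i = -89433/8000000 rad ≈ -0.011179 rad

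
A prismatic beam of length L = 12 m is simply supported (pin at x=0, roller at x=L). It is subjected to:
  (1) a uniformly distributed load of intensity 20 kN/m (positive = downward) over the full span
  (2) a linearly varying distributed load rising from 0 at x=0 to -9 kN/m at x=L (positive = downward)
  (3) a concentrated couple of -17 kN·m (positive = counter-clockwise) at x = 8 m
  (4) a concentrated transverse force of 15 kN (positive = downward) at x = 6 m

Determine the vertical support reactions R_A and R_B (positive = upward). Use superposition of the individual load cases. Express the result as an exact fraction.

R_A = 1297/12 kN, R_B = 1115/12 kN

Load 1 — uniform load w=20 kN/m over full span:
  R_A = wL/2 = 20·12/2 = 120 kN
  R_B = wL/2 = 20·12/2 = 120 kN
Load 2 — triangular load w₀=-9 kN/m (0→w₀ over full span):
  R_A = w₀L/6 = (-9)·12/6 = -18 kN
  R_B = w₀L/3 = (-9)·12/3 = -36 kN
Load 3 — applied couple M₀=-17 kN·m at a=8 m (b=L-a=4):
  R_A = M₀/L = (-17)/12 = -17/12 kN
  R_B = -M₀/L = -(-17)/12 = 17/12 kN
Load 4 — point force P=15 kN at a=6 m (b=L-a=6):
  R_A = Pb/L = 15·6/12 = 15/2 kN
  R_B = Pa/L = 15·6/12 = 15/2 kN
Superposition: R_A = 1297/12 kN, R_B = 1115/12 kN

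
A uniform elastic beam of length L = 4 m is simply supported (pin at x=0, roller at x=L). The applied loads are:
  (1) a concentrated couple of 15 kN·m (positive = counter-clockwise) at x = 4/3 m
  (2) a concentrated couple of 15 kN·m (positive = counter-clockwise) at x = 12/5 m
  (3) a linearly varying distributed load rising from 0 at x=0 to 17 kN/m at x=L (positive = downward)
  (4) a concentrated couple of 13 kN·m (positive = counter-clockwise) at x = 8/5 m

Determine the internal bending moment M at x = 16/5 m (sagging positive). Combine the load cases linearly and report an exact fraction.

Load 1 — applied couple M₀=15 kN·m at a=4/3 m (b=L-a=8/3):
  M_1 = M₀x/L - M₀  [x>a] = 15·(16/5)/4 - 15 = -3 kN·m
Load 2 — applied couple M₀=15 kN·m at a=12/5 m (b=L-a=8/5):
  M_2 = M₀x/L - M₀  [x>a] = 15·(16/5)/4 - 15 = -3 kN·m
Load 3 — triangular load w₀=17 kN/m (0→w₀ over full span):
  M_3 = w₀Lx/6 - w₀x³/(6L) = 17·4·(16/5)/6 - 17·(16/5)³/(6·4) = 1632/125 kN·m
Load 4 — applied couple M₀=13 kN·m at a=8/5 m (b=L-a=12/5):
  M_4 = M₀x/L - M₀  [x>a] = 13·(16/5)/4 - 13 = -13/5 kN·m
Superposition: M = Σ M_i = 557/125 kN·m ≈ 4.456000 kN·m

M(16/5) = 557/125 kN·m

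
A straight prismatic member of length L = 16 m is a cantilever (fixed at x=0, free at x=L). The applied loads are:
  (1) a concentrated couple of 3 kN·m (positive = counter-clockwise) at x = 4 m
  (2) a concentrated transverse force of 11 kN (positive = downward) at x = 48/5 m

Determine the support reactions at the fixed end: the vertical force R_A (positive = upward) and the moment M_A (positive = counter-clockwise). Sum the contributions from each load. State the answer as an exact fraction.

Load 1 — applied couple M₀=3 kN·m at a=4 m (b=L-a=12):
  R_A = 0 kN
  M_A = -M₀ = -3 kN·m
Load 2 — point force P=11 kN at a=48/5 m (b=L-a=32/5):
  R_A = P = 11 kN
  M_A = Pa = 11·(48/5) = 528/5 kN·m
Superposition: R_A = 11 kN, M_A = 513/5 kN·m

R_A = 11 kN, M_A = 513/5 kN·m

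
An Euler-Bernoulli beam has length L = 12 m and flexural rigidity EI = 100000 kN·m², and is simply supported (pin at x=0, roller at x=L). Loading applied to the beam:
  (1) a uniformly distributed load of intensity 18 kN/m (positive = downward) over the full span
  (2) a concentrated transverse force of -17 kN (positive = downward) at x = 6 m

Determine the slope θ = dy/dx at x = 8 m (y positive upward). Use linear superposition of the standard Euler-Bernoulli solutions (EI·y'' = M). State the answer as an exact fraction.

θ(8) = 539/100000 rad

Load 1 — uniform load w=18 kN/m over full span:
  θ_1 = -w(L³-6Lx²+4x³)/(24EI) = -18·(12³-6·12·8²+4·8³)/(24·100000) = 39/6250 rad
Load 2 — point force P=-17 kN at a=6 m (b=L-a=6):
  θ_2 = -Pa(2L²-6Lx+3x²+a²)/(6LEI)  [x>a] = -(-17)·6·(2·12²-6·12·8+3·8²+6²)/(6·12·100000) = -17/20000 rad
Superposition: θ = Σ θ_i = 539/100000 rad ≈ 0.005390 rad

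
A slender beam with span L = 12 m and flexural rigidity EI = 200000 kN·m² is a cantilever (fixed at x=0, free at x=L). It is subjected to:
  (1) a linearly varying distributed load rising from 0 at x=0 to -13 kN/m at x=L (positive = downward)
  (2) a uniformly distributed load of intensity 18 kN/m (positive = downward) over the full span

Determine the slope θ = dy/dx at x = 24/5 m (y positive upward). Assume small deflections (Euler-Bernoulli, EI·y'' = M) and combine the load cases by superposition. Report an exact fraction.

θ(24/5) = -18981/1953125 rad

Load 1 — triangular load w₀=-13 kN/m (0→w₀ over full span):
  θ_1 = (w₀Lx²/4-w₀L²x/3-w₀x⁴/(24L))/EI = ((-13)·12·(24/5)²/4-(-13)·12²·(24/5)/3-(-13)·(24/5)⁴/(24·12))/200000 = 20709/1953125 rad
Load 2 — uniform load w=18 kN/m over full span:
  θ_2 = -wx(x²-3Lx+3L²)/(6EI) = -18·(24/5)·((24/5)²-3·12·(24/5)+3·12²)/(6·200000) = -7938/390625 rad
Superposition: θ = Σ θ_i = -18981/1953125 rad ≈ -0.009718 rad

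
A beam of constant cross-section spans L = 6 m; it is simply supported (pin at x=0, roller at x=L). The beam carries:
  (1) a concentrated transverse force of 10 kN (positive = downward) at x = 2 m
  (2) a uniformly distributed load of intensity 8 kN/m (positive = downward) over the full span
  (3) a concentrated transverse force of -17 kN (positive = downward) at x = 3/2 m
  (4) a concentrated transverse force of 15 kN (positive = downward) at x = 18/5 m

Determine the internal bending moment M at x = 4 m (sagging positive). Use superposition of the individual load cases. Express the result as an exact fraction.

Load 1 — point force P=10 kN at a=2 m (b=L-a=4):
  M_1 = Pa(L-x)/L  [x>a] = 10·2·(6-4)/6 = 20/3 kN·m
Load 2 — uniform load w=8 kN/m over full span:
  M_2 = wx(L-x)/2 = 8·4·(6-4)/2 = 32 kN·m
Load 3 — point force P=-17 kN at a=3/2 m (b=L-a=9/2):
  M_3 = Pa(L-x)/L  [x>a] = (-17)·(3/2)·(6-4)/6 = -17/2 kN·m
Load 4 — point force P=15 kN at a=18/5 m (b=L-a=12/5):
  M_4 = Pa(L-x)/L  [x>a] = 15·(18/5)·(6-4)/6 = 18 kN·m
Superposition: M = Σ M_i = 289/6 kN·m ≈ 48.166667 kN·m

M(4) = 289/6 kN·m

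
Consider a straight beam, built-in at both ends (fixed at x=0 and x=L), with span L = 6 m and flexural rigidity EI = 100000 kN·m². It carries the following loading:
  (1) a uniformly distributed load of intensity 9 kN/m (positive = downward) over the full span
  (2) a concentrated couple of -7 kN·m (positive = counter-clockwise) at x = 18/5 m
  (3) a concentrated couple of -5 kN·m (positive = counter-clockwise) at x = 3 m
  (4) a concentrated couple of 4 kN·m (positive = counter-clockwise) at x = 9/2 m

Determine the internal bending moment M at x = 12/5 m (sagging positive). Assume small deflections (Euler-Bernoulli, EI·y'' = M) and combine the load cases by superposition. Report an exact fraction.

M(12/5) = 1111/125 kN·m

Load 1 — uniform load w=9 kN/m over full span:
  M_1 = wLx/2 - wL²/12 - wx²/2 = 9·6·(12/5)/2 - 9·6²/12 - 9·(12/5)²/2 = 297/25 kN·m
Load 2 — applied couple M₀=-7 kN·m at a=18/5 m (b=L-a=12/5):
  M_2 = R_Ax - M_A  [x≤a] with R_A=-42/25, M_A=-56/25 = (-42/25)·(12/5) - (-56/25) = -224/125 kN·m
Load 3 — applied couple M₀=-5 kN·m at a=3 m (b=L-a=3):
  M_3 = R_Ax - M_A  [x≤a] with R_A=-5/4, M_A=-5/4 = (-5/4)·(12/5) - (-5/4) = -7/4 kN·m
Load 4 — applied couple M₀=4 kN·m at a=9/2 m (b=L-a=3/2):
  M_4 = R_Ax - M_A  [x≤a] with R_A=3/4, M_A=5/4 = (3/4)·(12/5) - (5/4) = 11/20 kN·m
Superposition: M = Σ M_i = 1111/125 kN·m ≈ 8.888000 kN·m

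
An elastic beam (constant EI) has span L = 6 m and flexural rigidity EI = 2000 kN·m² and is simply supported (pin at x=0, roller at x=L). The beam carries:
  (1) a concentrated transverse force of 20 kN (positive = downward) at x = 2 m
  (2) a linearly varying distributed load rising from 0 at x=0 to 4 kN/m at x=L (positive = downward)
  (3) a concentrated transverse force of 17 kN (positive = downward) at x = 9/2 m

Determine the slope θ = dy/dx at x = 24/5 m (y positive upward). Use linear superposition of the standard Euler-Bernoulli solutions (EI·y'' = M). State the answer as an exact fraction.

θ(24/5) = 12524167/360000000 rad

Load 1 — point force P=20 kN at a=2 m (b=L-a=4):
  θ_1 = -Pa(2L²-6Lx+3x²+a²)/(6LEI)  [x>a] = -20·2·(2·6²-6·6·(24/5)+3·(24/5)²+2²)/(6·6·2000) = 173/11250 rad
Load 2 — triangular load w₀=4 kN/m (0→w₀ over full span):
  θ_2 = -w₀(7L⁴-30L²x²+15x⁴)/(360LEI) = -4·(7·6⁴-30·6²·(24/5)²+15·(24/5)⁴)/(360·6·2000) = 2271/312500 rad
Load 3 — point force P=17 kN at a=9/2 m (b=L-a=3/2):
  θ_3 = -Pa(2L²-6Lx+3x²+a²)/(6LEI)  [x>a] = -17·(9/2)·(2·6²-6·6·(24/5)+3·(24/5)²+(9/2)²)/(6·6·2000) = 19431/1600000 rad
Superposition: θ = Σ θ_i = 12524167/360000000 rad ≈ 0.034789 rad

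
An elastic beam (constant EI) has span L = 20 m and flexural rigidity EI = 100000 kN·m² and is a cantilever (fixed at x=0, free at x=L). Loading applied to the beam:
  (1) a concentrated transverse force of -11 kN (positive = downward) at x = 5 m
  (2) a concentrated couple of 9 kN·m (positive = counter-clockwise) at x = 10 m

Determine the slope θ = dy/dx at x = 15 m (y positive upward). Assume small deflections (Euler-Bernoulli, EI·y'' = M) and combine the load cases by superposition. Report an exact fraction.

θ(15) = 91/40000 rad

Load 1 — point force P=-11 kN at a=5 m (b=L-a=15):
  θ_1 = -Pa²/(2EI)  [x>a] = -(-11)·5²/(2·100000) = 11/8000 rad
Load 2 — applied couple M₀=9 kN·m at a=10 m (b=L-a=10):
  θ_2 = M₀a/EI  [x>a] = 9·10/100000 = 9/10000 rad
Superposition: θ = Σ θ_i = 91/40000 rad ≈ 0.002275 rad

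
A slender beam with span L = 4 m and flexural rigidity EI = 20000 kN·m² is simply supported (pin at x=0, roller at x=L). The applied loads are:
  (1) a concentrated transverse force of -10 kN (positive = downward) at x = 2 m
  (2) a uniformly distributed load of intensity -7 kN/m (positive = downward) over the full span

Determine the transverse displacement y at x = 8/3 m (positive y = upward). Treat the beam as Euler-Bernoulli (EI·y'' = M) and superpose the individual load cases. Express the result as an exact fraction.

y(8/3) = 961/607500 m

Load 1 — point force P=-10 kN at a=2 m (b=L-a=2):
  y_1 = -Pa(L-x)(2Lx-a²-x²)/(6LEI)  [x>a] = -(-10)·2·(4-(8/3))·(2·4·(8/3)-2²-(8/3)²)/(6·4·20000) = 23/40500 m
Load 2 — uniform load w=-7 kN/m over full span:
  y_2 = -wx(L³-2Lx²+x³)/(24EI) = -(-7)·(8/3)·(4³-2·4·(8/3)²+(8/3)³)/(24·20000) = 154/151875 m
Superposition: y = Σ y_i = 961/607500 m ≈ 0.001582 m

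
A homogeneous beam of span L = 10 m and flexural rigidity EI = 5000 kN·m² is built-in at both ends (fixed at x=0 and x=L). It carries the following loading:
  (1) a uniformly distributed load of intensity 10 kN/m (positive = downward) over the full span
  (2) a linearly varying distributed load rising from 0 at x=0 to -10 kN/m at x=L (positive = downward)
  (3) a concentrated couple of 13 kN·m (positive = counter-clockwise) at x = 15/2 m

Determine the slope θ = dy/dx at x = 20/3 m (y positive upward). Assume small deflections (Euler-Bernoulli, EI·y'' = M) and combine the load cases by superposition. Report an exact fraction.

θ(20/3) = 7453/972000 rad

Load 1 — uniform load w=10 kN/m over full span:
  θ_1 = -wx(L-x)(L-2x)/(12EI) = -10·(20/3)·(10-(20/3))·(10-2·(20/3))/(12·5000) = 1/81 rad
Load 2 — triangular load w₀=-10 kN/m (0→w₀ over full span):
  θ_2 = -w₀(2x(L-x)(L-2x)(x+2L)+x²(L-x)²)/(120LEI) = -(-10)·(2·(20/3)·(10-(20/3))·(10-2·(20/3))·((20/3)+2·10)+(20/3)²·(10-(20/3))²)/(120·10·5000) = -7/1215 rad
Load 3 — applied couple M₀=13 kN·m at a=15/2 m (b=L-a=5/2):
  θ_3 = (R_Ax²/2 - M_Ax)/EI  [x≤a] with R_A=117/80, M_A=65/16 = ((117/80)·(20/3)²/2 - (65/16)·(20/3))/5000 = 13/12000 rad
Superposition: θ = Σ θ_i = 7453/972000 rad ≈ 0.007668 rad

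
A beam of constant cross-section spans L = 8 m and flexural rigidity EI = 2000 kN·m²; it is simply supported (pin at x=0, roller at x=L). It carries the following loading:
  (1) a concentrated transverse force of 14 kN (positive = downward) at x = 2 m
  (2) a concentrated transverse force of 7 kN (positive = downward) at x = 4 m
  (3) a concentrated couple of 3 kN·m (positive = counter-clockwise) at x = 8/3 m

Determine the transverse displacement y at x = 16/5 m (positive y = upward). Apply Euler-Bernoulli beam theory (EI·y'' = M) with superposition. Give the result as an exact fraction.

Load 1 — point force P=14 kN at a=2 m (b=L-a=6):
  y_1 = -Pa(L-x)(2Lx-a²-x²)/(6LEI)  [x>a] = -14·2·(8-(16/5))·(2·8·(16/5)-2²-(16/5)²)/(6·8·2000) = -1617/31250 m
Load 2 — point force P=7 kN at a=4 m (b=L-a=4):
  y_2 = -Pbx(L²-b²-x²)/(6LEI)  [x≤a] = -7·4·(16/5)·(8²-4²-(16/5)²)/(6·8·2000) = -1652/46875 m
Load 3 — applied couple M₀=3 kN·m at a=8/3 m (b=L-a=16/3):
  y_3 = (M₀x³/(6L)-M₀(x-a)²/2+C₁x)/EI  [x>a] with C₁=M₀(3b²-L²)/(6L)=4/3 = (3·(16/5)³/(6·8)-3·((16/5)-(8/3))²/2+(4/3)·(16/5))/2000 = 46/15625 m
Superposition: y = Σ y_i = -7879/93750 m ≈ -0.084043 m

y(16/5) = -7879/93750 m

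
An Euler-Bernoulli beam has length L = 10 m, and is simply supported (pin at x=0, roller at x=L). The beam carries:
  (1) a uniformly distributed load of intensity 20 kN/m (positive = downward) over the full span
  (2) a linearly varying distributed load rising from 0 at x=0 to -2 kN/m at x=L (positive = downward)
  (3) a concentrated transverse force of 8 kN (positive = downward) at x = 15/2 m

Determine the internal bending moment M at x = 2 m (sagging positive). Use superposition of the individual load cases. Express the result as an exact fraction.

Load 1 — uniform load w=20 kN/m over full span:
  M_1 = wx(L-x)/2 = 20·2·(10-2)/2 = 160 kN·m
Load 2 — triangular load w₀=-2 kN/m (0→w₀ over full span):
  M_2 = w₀Lx/6 - w₀x³/(6L) = (-2)·10·2/6 - (-2)·2³/(6·10) = -32/5 kN·m
Load 3 — point force P=8 kN at a=15/2 m (b=L-a=5/2):
  M_3 = Pbx/L  [x≤a] = 8·(5/2)·2/10 = 4 kN·m
Superposition: M = Σ M_i = 788/5 kN·m ≈ 157.600000 kN·m

M(2) = 788/5 kN·m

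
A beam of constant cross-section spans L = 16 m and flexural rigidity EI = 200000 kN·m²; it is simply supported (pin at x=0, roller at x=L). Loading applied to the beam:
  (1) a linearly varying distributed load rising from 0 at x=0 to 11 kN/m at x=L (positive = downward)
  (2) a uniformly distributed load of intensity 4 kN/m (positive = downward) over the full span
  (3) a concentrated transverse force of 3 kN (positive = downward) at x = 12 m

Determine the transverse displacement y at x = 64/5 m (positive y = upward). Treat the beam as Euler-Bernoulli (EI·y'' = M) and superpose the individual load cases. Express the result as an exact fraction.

Load 1 — triangular load w₀=11 kN/m (0→w₀ over full span):
  y_1 = -w₀x(7L⁴-10L²x²+3x⁴)/(360LEI) = -11·(64/5)·(7·16⁴-10·16²·(64/5)²+3·(64/5)⁴)/(360·16·200000) = -715264/48828125 m
Load 2 — uniform load w=4 kN/m over full span:
  y_2 = -wx(L³-2Lx²+x³)/(24EI) = -4·(64/5)·(16³-2·16·(64/5)²+(64/5)³)/(24·200000) = -59392/5859375 m
Load 3 — point force P=3 kN at a=12 m (b=L-a=4):
  y_3 = -Pa(L-x)(2Lx-a²-x²)/(6LEI)  [x>a] = -3·12·(16-(64/5))·(2·16·(64/5)-12²-(64/5)²)/(6·16·200000) = -477/781250 m
Superposition: y = Σ y_i = -7440059/292968750 m ≈ -0.025395 m

y(64/5) = -7440059/292968750 m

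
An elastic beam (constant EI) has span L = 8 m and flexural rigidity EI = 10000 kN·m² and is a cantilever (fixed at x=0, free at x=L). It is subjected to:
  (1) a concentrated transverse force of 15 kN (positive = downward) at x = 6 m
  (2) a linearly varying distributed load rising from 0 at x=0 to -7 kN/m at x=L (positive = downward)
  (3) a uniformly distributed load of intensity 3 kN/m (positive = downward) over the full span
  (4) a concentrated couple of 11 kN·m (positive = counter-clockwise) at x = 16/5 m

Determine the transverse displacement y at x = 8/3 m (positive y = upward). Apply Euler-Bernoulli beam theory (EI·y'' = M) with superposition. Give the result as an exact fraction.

Load 1 — point force P=15 kN at a=6 m (b=L-a=2):
  y_1 = -Px²(3a-x)/(6EI)  [x≤a] = -15·(8/3)²·(3·6-(8/3))/(6·10000) = -92/3375 m
Load 2 — triangular load w₀=-7 kN/m (0→w₀ over full span):
  y_2 = (w₀Lx³/12-w₀L²x²/6-w₀x⁵/(120L))/EI = ((-7)·8·(8/3)³/12-(-7)·8²·(8/3)²/6-(-7)·(8/3)⁵/(120·8))/10000 = 101024/2278125 m
Load 3 — uniform load w=3 kN/m over full span:
  y_3 = -wx²(x²-4Lx+6L²)/(24EI) = -3·(8/3)²·((8/3)²-4·8·(8/3)+6·8²)/(24·10000) = -1376/50625 m
Load 4 — applied couple M₀=11 kN·m at a=16/5 m (b=L-a=24/5):
  y_4 = M₀x²/(2EI)  [x≤a] = 11·(8/3)²/(2·10000) = 22/5625 m
Superposition: y = Σ y_i = -14086/2278125 m ≈ -0.006183 m

y(8/3) = -14086/2278125 m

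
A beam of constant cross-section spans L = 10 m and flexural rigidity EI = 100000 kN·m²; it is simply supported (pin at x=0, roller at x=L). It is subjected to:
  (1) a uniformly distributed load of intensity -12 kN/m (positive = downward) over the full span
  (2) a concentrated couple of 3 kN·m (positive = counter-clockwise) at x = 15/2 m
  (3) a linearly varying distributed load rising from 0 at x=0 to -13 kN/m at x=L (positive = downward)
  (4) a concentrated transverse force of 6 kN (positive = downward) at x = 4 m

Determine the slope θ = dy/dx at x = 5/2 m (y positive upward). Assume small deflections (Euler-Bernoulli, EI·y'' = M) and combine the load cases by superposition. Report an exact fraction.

Load 1 — uniform load w=-12 kN/m over full span:
  θ_1 = -w(L³-6Lx²+4x³)/(24EI) = -(-12)·(10³-6·10·(5/2)²+4·(5/2)³)/(24·100000) = 11/3200 rad
Load 2 — applied couple M₀=3 kN·m at a=15/2 m (b=L-a=5/2):
  θ_2 = (M₀x²/(2L)+C₁)/EI  [x≤a] with C₁=M₀(3b²-L²)/(6L)=-65/16 = (3·(5/2)²/(2·10)+(-65/16))/100000 = -1/32000 rad
Load 3 — triangular load w₀=-13 kN/m (0→w₀ over full span):
  θ_3 = -w₀(7L⁴-30L²x²+15x⁴)/(360LEI) = -(-13)·(7·10⁴-30·10²·(5/2)²+15·(5/2)⁴)/(360·10·100000) = 17251/9216000 rad
Load 4 — point force P=6 kN at a=4 m (b=L-a=6):
  θ_4 = -Pb(L²-b²-3x²)/(6LEI)  [x≤a] = -6·6·(10²-6²-3·(5/2)²)/(6·10·100000) = -543/2000000 rad
Superposition: θ = Σ θ_i = 5767607/1152000000 rad ≈ 0.005007 rad

θ(5/2) = 5767607/1152000000 rad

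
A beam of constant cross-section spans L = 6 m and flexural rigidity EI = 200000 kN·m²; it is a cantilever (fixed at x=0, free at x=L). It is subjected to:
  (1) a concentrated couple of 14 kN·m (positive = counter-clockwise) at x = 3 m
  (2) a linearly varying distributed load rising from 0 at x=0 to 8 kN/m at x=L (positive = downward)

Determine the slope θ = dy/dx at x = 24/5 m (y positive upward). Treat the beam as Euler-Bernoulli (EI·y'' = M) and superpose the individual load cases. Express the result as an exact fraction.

Load 1 — applied couple M₀=14 kN·m at a=3 m (b=L-a=3):
  θ_1 = M₀a/EI  [x>a] = 14·3/200000 = 21/100000 rad
Load 2 — triangular load w₀=8 kN/m (0→w₀ over full span):
  θ_2 = (w₀Lx²/4-w₀L²x/3-w₀x⁴/(24L))/EI = (8·6·(24/5)²/4-8·6²·(24/5)/3-8·(24/5)⁴/(24·6))/200000 = -2088/1953125 rad
Superposition: θ = Σ θ_i = -53691/62500000 rad ≈ -0.000859 rad

θ(24/5) = -53691/62500000 rad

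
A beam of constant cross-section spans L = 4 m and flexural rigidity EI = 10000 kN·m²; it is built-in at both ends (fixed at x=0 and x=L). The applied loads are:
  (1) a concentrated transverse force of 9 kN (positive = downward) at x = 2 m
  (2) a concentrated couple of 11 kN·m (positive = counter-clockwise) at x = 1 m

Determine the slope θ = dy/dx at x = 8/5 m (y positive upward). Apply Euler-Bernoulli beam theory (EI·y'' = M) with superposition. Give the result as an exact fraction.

θ(8/5) = -39/500000 rad

Load 1 — point force P=9 kN at a=2 m (b=L-a=2):
  θ_1 = -Pb²x(2aL-(3a+b)x)/(2L³EI)  [x≤a] = -9·2²·(8/5)·(2·2·4-(3·2+2)·(8/5))/(2·4³·10000) = -9/62500 rad
Load 2 — applied couple M₀=11 kN·m at a=1 m (b=L-a=3):
  θ_2 = (R_Ax²/2 - M_Ax - M₀(x-a))/EI  [x>a] with R_A=99/32, M_A=-33/16 = ((99/32)·(8/5)²/2 - (-33/16)·(8/5) - 11·((8/5)-1))/10000 = 33/500000 rad
Superposition: θ = Σ θ_i = -39/500000 rad ≈ -0.000078 rad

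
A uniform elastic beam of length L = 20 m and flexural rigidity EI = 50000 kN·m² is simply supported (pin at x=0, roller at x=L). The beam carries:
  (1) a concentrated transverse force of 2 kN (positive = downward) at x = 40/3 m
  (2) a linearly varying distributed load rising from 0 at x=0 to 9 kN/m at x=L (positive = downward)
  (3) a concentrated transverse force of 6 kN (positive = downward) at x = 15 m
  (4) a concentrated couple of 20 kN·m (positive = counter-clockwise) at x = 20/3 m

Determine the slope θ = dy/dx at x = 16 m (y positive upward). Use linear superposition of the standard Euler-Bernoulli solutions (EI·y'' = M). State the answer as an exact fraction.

θ(16) = 2120129/81000000 rad

Load 1 — point force P=2 kN at a=40/3 m (b=L-a=20/3):
  θ_1 = -Pa(2L²-6Lx+3x²+a²)/(6LEI)  [x>a] = -2·(40/3)·(2·20²-6·20·16+3·16²+(40/3)²)/(6·20·50000) = 196/253125 rad
Load 2 — triangular load w₀=9 kN/m (0→w₀ over full span):
  θ_2 = -w₀(7L⁴-30L²x²+15x⁴)/(360LEI) = -9·(7·20⁴-30·20²·16²+15·16⁴)/(360·20·50000) = 757/31250 rad
Load 3 — point force P=6 kN at a=15 m (b=L-a=5):
  θ_3 = -Pa(2L²-6Lx+3x²+a²)/(6LEI)  [x>a] = -6·15·(2·20²-6·20·16+3·16²+15²)/(6·20·50000) = 381/200000 rad
Load 4 — applied couple M₀=20 kN·m at a=20/3 m (b=L-a=40/3):
  θ_4 = (M₀x²/(2L)-M₀(x-a)+C₁)/EI  [x>a] with C₁=M₀(3b²-L²)/(6L)=200/9 = (20·16²/(2·20)-20·(16-(20/3))+(200/9))/50000 = -41/56250 rad
Superposition: θ = Σ θ_i = 2120129/81000000 rad ≈ 0.026174 rad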